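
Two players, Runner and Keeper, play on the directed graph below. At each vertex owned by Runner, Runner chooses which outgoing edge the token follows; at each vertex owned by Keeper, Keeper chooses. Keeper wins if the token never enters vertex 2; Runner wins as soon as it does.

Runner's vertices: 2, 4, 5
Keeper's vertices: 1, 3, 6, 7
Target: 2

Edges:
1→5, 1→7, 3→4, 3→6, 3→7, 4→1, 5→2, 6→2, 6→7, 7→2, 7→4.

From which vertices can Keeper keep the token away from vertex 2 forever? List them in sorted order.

1, 3, 4, 6, 7

A0 = {2}
A1: add {5} — 5 (Runner) has 5→2.
A2 = A1; e.g. 1 (Keeper) can still go to 7. Fixed point.
Runner's attractor = {2, 5}; Keeper avoids the target exactly from the complement.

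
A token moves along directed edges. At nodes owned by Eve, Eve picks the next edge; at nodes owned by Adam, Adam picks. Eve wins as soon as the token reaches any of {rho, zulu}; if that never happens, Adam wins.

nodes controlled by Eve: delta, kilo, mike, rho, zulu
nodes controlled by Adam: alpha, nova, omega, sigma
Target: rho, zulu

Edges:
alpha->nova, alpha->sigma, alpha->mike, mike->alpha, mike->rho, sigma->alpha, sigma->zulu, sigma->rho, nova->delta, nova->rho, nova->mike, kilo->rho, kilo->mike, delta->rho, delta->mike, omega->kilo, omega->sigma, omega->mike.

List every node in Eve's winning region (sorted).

delta, kilo, mike, nova, rho, zulu

A0 = {rho, zulu}
A1: add {delta, kilo, mike} — kilo (Eve) has kilo→rho; delta (Eve) has delta→rho; mike (Eve) has mike→rho.
A2: add {nova} — nova (Adam): all of {delta, rho, mike} already in.
A3 = A2; e.g. alpha (Adam) can still go to sigma. Fixed point.
Eve's winning region = {delta, kilo, mike, nova, rho, zulu}.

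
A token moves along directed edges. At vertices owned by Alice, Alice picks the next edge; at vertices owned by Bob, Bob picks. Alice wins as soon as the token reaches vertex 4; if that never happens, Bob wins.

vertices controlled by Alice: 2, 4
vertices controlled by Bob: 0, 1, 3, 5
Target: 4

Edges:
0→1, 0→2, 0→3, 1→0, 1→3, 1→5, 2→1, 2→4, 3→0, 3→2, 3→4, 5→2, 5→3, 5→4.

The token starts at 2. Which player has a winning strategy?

Alice

A0 = {4}
A1: add {2} — 2 (Alice) has 2→4.
A2 = A1; e.g. 0 (Bob) can still go to 1. Fixed point.
2 ∈ A1, so Alice can force the target.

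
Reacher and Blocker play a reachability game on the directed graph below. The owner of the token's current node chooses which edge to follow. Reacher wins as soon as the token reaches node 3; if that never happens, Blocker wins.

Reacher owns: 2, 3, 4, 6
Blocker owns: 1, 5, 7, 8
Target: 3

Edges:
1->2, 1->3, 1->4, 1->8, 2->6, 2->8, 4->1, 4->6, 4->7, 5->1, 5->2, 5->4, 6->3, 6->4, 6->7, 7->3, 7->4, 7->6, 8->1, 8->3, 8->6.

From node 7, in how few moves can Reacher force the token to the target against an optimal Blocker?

A0 = {3}
A1: add {6} — 6 (Reacher) has 6→3.
A2: add {2, 4} — 2 (Reacher) has 2→6; 4 (Reacher) has 4→6.
A3: add {7} — 7 (Blocker): all of {3, 4, 6} already in.
A4 = A3; e.g. 1 (Blocker) can still go to 8. Fixed point.
7 enters the attractor at level 3, so Reacher can force the target in 3 moves from there.

3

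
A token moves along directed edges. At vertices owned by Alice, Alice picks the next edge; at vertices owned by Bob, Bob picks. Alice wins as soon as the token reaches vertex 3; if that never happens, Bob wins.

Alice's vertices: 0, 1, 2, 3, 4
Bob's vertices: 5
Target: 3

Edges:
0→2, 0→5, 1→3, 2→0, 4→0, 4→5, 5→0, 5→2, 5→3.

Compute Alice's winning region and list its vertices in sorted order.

1, 3

A0 = {3}
A1: add {1} — 1 (Alice) has 1→3.
A2 = A1; e.g. 0 (Alice) has no edge into A1. Fixed point.
Alice's winning region = {1, 3}.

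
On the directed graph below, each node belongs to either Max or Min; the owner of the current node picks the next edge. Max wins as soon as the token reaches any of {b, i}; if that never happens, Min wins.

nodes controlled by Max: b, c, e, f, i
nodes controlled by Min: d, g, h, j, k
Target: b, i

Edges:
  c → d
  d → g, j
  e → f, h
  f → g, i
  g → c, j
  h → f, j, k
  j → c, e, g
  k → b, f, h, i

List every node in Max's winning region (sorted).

b, e, f, i

A0 = {b, i}
A1: add {f} — f (Max) has f→i.
A2: add {e} — e (Max) has e→f.
A3 = A2; e.g. c (Max) has no edge into A2. Fixed point.
Max's winning region = {b, e, f, i}.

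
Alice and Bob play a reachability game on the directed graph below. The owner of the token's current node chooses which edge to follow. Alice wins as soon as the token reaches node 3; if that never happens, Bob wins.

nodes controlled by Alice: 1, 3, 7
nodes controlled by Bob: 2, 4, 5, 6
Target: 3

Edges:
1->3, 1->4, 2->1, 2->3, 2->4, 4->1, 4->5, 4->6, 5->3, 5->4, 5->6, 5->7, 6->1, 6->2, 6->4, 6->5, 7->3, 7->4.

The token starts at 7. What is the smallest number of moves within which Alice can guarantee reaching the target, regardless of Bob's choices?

1

A0 = {3}
A1: add {1, 7} — 1 (Alice) has 1→3; 7 (Alice) has 7→3.
A2 = A1; e.g. 2 (Bob) can still go to 4. Fixed point.
7 enters the attractor at level 1, so Alice can force the target in 1 move from there.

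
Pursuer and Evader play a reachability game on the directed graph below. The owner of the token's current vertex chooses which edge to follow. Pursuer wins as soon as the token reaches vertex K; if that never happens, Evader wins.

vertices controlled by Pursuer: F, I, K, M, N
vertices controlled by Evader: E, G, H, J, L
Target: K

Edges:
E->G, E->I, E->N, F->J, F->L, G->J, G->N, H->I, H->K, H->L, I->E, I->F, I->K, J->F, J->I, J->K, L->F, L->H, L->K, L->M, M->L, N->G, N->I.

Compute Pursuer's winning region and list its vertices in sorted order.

I, K, N

A0 = {K}
A1: add {I} — I (Pursuer) has I→K.
A2: add {N} — N (Pursuer) has N→I.
A3 = A2; e.g. E (Evader) can still go to G. Fixed point.
Pursuer's winning region = {I, K, N}.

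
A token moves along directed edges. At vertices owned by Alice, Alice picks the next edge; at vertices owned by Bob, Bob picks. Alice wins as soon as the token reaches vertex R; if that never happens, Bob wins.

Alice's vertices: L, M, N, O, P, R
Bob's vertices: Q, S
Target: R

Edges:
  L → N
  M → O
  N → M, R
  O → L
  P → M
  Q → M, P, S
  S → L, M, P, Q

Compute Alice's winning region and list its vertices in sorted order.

A0 = {R}
A1: add {N} — N (Alice) has N→R.
A2: add {L} — L (Alice) has L→N.
A3: add {O} — O (Alice) has O→L.
A4: add {M} — M (Alice) has M→O.
A5: add {P} — P (Alice) has P→M.
A6 = A5; e.g. Q (Bob) can still go to S. Fixed point.
Alice's winning region = {L, M, N, O, P, R}.

L, M, N, O, P, R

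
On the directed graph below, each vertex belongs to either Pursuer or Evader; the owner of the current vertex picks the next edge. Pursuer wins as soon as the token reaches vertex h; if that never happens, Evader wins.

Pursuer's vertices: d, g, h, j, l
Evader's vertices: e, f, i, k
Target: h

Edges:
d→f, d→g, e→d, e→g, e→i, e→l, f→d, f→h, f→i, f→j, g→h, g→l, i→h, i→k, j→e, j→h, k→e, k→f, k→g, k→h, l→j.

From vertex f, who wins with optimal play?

Evader

A0 = {h}
A1: add {g, j} — g (Pursuer) has g→h; j (Pursuer) has j→h.
A2: add {d, l} — d (Pursuer) has d→g; l (Pursuer) has l→j.
A3 = A2; e.g. e (Evader) can still go to i. Fixed point.
f never enters the attractor, so Evader can avoid the target forever.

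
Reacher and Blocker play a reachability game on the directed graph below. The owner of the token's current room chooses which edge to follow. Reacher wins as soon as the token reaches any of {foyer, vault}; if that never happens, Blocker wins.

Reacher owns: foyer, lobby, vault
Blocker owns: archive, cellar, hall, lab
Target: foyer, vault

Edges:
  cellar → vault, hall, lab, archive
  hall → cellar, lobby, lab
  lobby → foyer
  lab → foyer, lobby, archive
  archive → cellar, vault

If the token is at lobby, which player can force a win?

A0 = {foyer, vault}
A1: add {lobby} — lobby (Reacher) has lobby→foyer.
A2 = A1; e.g. cellar (Blocker) can still go to hall. Fixed point.
lobby ∈ A1, so Reacher can force the target.

Reacher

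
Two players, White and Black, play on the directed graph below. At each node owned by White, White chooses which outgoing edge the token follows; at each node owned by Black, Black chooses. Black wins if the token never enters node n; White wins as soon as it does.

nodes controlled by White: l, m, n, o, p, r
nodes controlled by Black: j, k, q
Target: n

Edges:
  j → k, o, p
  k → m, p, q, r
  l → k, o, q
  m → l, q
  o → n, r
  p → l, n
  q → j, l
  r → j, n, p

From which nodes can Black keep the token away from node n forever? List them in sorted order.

j, k, q

A0 = {n}
A1: add {o, p, r} — o (White) has o→n; p (White) has p→n; r (White) has r→n.
A2: add {l} — l (White) has l→o.
A3: add {m} — m (White) has m→l.
A4 = A3; e.g. j (Black) can still go to k. Fixed point.
White's attractor = {l, m, n, o, p, r}; Black avoids the target exactly from the complement.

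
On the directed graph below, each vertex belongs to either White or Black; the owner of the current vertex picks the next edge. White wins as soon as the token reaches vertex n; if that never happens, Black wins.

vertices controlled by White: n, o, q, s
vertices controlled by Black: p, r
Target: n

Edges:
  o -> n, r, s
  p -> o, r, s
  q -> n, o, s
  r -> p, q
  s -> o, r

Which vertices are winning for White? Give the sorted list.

A0 = {n}
A1: add {o, q} — o (White) has o→n; q (White) has q→n.
A2: add {s} — s (White) has s→o.
A3 = A2; e.g. p (Black) can still go to r. Fixed point.
White's winning region = {n, o, q, s}.

n, o, q, s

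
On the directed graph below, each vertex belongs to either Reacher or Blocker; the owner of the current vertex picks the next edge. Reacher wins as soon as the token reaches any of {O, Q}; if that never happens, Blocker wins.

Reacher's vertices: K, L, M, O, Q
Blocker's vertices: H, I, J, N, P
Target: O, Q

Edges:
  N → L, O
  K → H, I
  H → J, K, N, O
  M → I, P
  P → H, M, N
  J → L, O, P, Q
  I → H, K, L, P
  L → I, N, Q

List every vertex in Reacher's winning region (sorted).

A0 = {O, Q}
A1: add {L} — L (Reacher) has L→Q.
A2: add {N} — N (Blocker): all of {L, O} already in.
A3 = A2; e.g. H (Blocker) can still go to J. Fixed point.
Reacher's winning region = {L, N, O, Q}.

L, N, O, Q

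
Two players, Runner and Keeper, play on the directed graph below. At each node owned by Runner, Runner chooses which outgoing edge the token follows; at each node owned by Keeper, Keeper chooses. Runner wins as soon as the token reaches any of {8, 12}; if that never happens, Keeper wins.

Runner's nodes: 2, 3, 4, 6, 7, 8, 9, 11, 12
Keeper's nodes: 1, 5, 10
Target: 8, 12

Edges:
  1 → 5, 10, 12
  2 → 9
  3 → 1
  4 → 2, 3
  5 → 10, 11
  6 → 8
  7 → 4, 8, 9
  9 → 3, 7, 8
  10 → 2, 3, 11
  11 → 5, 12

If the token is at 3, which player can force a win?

Keeper

A0 = {8, 12}
A1: add {6, 7, 9, 11} — 6 (Runner) has 6→8; 7 (Runner) has 7→8; 9 (Runner) has 9→8; 11 (Runner) has 11→12.
A2: add {2} — 2 (Runner) has 2→9.
A3: add {4} — 4 (Runner) has 4→2.
A4 = A3; e.g. 1 (Keeper) can still go to 5. Fixed point.
3 never enters the attractor, so Keeper can avoid the target forever.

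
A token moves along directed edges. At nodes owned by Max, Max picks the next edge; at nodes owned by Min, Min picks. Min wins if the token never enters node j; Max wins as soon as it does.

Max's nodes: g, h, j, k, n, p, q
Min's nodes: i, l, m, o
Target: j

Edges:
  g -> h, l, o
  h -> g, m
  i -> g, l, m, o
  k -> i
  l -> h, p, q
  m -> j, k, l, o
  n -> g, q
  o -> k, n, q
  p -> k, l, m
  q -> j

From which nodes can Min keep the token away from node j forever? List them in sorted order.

g, h, i, k, l, m, o, p

A0 = {j}
A1: add {q} — q (Max) has q→j.
A2: add {n} — n (Max) has n→q.
A3 = A2; e.g. g (Max) has no edge into A2. Fixed point.
Max's attractor = {j, n, q}; Min avoids the target exactly from the complement.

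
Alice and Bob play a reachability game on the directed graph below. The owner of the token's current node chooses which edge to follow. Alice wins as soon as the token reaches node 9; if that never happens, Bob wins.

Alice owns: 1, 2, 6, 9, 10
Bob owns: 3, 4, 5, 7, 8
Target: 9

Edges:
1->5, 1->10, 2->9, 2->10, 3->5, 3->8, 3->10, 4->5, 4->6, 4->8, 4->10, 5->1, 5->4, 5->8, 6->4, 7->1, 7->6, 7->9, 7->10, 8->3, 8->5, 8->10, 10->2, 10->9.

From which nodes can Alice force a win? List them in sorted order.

1, 2, 9, 10

A0 = {9}
A1: add {2, 10} — 2 (Alice) has 2→9; 10 (Alice) has 10→9.
A2: add {1} — 1 (Alice) has 1→10.
A3 = A2; e.g. 3 (Bob) can still go to 5. Fixed point.
Alice's winning region = {1, 2, 9, 10}.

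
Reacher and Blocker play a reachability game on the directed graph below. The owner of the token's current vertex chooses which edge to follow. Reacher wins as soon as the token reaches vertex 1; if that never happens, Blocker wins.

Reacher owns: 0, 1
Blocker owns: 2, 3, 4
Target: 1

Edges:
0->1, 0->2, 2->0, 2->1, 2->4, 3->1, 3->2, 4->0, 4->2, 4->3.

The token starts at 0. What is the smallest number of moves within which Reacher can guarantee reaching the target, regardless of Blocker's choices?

A0 = {1}
A1: add {0} — 0 (Reacher) has 0→1.
A2 = A1; e.g. 2 (Blocker) can still go to 4. Fixed point.
0 enters the attractor at level 1, so Reacher can force the target in 1 move from there.

1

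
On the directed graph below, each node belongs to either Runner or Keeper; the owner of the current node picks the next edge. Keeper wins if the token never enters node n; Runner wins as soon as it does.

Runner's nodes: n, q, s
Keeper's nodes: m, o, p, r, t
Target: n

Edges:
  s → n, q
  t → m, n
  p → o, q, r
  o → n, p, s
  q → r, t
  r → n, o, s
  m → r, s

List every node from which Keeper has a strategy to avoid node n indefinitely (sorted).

A0 = {n}
A1: add {s} — s (Runner) has s→n.
A2 = A1; e.g. m (Keeper) can still go to r. Fixed point.
Runner's attractor = {n, s}; Keeper avoids the target exactly from the complement.

m, o, p, q, r, t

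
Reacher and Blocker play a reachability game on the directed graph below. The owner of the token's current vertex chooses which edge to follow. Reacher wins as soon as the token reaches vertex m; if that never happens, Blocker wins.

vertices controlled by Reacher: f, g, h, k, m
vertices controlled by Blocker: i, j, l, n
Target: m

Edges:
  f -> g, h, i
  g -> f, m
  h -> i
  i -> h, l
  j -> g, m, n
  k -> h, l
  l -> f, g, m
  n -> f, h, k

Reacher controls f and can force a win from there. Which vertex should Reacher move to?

A0 = {m}
A1: add {g} — g (Reacher) has g→m.
A2: add {f} — f (Reacher) has f→g.
A3: add {l} — l (Blocker): all of {f, g, m} already in.
A4: add {k} — k (Reacher) has k→l.
A5 = A4; e.g. h (Reacher) has no edge into A4. Fixed point.
From f, successor g is in the attractor (rank 1); the other successors h, i are not.

g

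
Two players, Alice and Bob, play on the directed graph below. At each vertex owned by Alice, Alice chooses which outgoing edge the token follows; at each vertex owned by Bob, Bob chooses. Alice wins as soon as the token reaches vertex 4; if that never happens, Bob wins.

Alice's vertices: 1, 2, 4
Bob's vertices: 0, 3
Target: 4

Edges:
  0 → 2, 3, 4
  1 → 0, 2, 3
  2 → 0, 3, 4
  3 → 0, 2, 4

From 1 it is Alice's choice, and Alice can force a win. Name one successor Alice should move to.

2

A0 = {4}
A1: add {2} — 2 (Alice) has 2→4.
A2: add {1} — 1 (Alice) has 1→2.
A3 = A2; e.g. 0 (Bob) can still go to 3. Fixed point.
From 1, successor 2 is in the attractor (rank 1); the other successors 0, 3 are not.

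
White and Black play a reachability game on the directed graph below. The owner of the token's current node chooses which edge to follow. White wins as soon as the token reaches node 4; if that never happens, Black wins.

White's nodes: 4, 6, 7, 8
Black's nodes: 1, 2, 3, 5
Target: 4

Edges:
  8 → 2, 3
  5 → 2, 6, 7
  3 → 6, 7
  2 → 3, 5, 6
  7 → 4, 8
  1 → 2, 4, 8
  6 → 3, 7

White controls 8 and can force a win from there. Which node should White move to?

3

A0 = {4}
A1: add {7} — 7 (White) has 7→4.
A2: add {6} — 6 (White) has 6→7.
A3: add {3} — 3 (Black): all of {6, 7} already in.
A4: add {8} — 8 (White) has 8→3.
A5 = A4; e.g. 1 (Black) can still go to 2. Fixed point.
From 8, successor 3 is in the attractor (rank 3); the other successor 2 is not.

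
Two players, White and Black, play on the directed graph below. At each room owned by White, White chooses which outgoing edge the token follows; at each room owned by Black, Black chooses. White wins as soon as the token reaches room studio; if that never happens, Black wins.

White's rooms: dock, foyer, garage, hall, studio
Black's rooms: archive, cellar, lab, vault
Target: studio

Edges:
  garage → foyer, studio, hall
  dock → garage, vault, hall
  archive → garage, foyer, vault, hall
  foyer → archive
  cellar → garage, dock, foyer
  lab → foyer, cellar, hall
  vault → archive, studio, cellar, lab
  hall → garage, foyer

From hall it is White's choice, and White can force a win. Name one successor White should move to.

A0 = {studio}
A1: add {garage} — garage (White) has garage→studio.
A2: add {dock, hall} — dock (White) has dock→garage; hall (White) has hall→garage.
A3 = A2; e.g. archive (Black) can still go to foyer. Fixed point.
From hall, successor garage is in the attractor (rank 1); the other successor foyer is not.

garage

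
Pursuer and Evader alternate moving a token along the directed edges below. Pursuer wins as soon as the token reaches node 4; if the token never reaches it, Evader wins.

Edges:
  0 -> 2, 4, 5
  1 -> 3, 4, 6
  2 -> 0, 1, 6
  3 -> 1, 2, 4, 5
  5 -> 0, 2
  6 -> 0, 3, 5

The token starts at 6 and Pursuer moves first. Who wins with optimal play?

Evader

Track states (vertex, player-to-move).
A0 = {(4,Pursuer), (4,Evader)}
A1: add {(0,Pursuer), (1,Pursuer), (3,Pursuer)}.
A2 = A1; e.g. (0,Evader) stays out. (6,Pursuer) never enters ⇒ Evader avoids the target.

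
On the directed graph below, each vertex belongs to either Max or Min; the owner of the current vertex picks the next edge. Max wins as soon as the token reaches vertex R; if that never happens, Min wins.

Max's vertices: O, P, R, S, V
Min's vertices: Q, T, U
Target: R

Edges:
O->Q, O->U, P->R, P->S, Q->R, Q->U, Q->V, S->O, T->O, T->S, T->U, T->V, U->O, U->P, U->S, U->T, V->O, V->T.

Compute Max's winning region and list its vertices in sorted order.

A0 = {R}
A1: add {P} — P (Max) has P→R.
A2 = A1; e.g. O (Max) has no edge into A1. Fixed point.
Max's winning region = {P, R}.

P, R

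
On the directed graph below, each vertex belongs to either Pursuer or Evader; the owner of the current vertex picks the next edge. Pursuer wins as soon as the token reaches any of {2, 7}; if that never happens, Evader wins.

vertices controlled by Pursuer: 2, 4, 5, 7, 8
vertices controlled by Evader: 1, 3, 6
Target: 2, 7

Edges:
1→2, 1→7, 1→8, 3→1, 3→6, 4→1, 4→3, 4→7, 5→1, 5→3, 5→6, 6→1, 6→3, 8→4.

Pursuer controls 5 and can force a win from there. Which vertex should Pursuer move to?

1

A0 = {2, 7}
A1: add {4} — 4 (Pursuer) has 4→7.
A2: add {8} — 8 (Pursuer) has 8→4.
A3: add {1} — 1 (Evader): all of {2, 7, 8} already in.
A4: add {5} — 5 (Pursuer) has 5→1.
A5 = A4; e.g. 3 (Evader) can still go to 6. Fixed point.
From 5, successor 1 is in the attractor (rank 3); the other successors 3, 6 are not.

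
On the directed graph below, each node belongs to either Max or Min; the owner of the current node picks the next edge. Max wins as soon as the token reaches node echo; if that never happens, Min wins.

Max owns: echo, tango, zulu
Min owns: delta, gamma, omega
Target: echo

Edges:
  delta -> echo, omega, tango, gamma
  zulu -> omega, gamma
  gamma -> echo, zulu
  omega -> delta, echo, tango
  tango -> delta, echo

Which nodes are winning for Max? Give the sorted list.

echo, tango

A0 = {echo}
A1: add {tango} — tango (Max) has tango→echo.
A2 = A1; e.g. delta (Min) can still go to omega. Fixed point.
Max's winning region = {echo, tango}.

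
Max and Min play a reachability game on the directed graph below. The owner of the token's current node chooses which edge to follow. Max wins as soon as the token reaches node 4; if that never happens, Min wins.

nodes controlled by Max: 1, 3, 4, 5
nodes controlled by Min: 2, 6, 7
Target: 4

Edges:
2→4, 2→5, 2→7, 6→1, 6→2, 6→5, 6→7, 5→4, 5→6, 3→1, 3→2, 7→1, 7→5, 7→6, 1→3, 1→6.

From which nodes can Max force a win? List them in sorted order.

A0 = {4}
A1: add {5} — 5 (Max) has 5→4.
A2 = A1; e.g. 1 (Max) has no edge into A1. Fixed point.
Max's winning region = {4, 5}.

4, 5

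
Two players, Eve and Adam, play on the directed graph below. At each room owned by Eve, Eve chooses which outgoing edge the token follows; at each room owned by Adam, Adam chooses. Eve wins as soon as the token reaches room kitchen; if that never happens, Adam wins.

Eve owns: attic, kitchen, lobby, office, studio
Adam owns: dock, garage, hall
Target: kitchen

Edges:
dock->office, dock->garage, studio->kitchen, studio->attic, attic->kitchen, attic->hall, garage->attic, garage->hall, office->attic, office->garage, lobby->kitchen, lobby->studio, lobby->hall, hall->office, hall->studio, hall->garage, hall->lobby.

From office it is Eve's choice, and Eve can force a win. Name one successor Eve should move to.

A0 = {kitchen}
A1: add {attic, lobby, studio} — attic (Eve) has attic→kitchen; studio (Eve) has studio→kitchen; lobby (Eve) has lobby→kitchen.
A2: add {office} — office (Eve) has office→attic.
A3 = A2; e.g. dock (Adam) can still go to garage. Fixed point.
From office, successor attic is in the attractor (rank 1); the other successor garage is not.

attic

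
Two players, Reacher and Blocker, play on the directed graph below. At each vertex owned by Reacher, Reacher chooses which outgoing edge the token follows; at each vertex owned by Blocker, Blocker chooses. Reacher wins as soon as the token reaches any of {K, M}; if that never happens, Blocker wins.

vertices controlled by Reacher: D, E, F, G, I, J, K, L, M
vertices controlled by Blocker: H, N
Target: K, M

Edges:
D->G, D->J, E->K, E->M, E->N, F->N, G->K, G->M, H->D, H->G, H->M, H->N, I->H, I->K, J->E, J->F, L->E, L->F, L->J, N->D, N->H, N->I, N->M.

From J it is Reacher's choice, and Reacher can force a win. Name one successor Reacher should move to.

A0 = {K, M}
A1: add {E, G, I} — E (Reacher) has E→K; G (Reacher) has G→K; I (Reacher) has I→K.
A2: add {D, J, L} — D (Reacher) has D→G; J (Reacher) has J→E; L (Reacher) has L→E.
A3 = A2; e.g. F (Reacher) has no edge into A2. Fixed point.
From J, successor E is in the attractor (rank 1); the other successor F is not.

E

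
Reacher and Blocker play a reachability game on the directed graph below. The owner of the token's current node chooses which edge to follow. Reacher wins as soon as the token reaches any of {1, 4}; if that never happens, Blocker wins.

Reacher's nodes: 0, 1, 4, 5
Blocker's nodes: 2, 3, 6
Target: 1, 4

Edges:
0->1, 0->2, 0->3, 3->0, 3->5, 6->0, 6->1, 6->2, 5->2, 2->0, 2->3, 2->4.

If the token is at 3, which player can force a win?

A0 = {1, 4}
A1: add {0} — 0 (Reacher) has 0→1.
A2 = A1; e.g. 2 (Blocker) can still go to 3. Fixed point.
3 never enters the attractor, so Blocker can avoid the target forever.

Blocker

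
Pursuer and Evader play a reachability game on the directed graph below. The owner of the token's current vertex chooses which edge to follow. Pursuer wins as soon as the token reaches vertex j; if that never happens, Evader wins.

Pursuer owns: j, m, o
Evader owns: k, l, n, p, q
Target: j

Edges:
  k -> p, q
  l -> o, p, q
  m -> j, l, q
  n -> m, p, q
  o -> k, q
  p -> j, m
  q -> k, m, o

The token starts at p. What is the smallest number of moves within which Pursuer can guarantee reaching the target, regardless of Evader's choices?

A0 = {j}
A1: add {m} — m (Pursuer) has m→j.
A2: add {p} — p (Evader): all of {j, m} already in.
A3 = A2; e.g. k (Evader) can still go to q. Fixed point.
p enters the attractor at level 2, so Pursuer can force the target in 2 moves from there.

2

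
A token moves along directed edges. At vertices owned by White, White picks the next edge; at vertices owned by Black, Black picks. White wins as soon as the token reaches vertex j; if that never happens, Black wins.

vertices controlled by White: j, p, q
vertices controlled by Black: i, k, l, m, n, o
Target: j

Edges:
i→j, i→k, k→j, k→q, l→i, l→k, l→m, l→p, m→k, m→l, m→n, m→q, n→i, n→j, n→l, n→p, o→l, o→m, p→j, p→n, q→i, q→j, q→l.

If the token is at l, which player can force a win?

Black

A0 = {j}
A1: add {p, q} — p (White) has p→j; q (White) has q→j.
A2: add {k} — k (Black): all of {j, q} already in.
A3: add {i} — i (Black): all of {j, k} already in.
A4 = A3; e.g. l (Black) can still go to m. Fixed point.
l never enters the attractor, so Black can avoid the target forever.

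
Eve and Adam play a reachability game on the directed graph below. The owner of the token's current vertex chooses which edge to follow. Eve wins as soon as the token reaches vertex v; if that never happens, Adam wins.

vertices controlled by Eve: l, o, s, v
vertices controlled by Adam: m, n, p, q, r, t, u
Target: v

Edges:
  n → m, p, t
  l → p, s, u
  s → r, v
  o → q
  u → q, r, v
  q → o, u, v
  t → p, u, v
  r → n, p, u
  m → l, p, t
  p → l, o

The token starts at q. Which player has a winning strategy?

Adam

A0 = {v}
A1: add {s} — s (Eve) has s→v.
A2: add {l} — l (Eve) has l→s.
A3 = A2; e.g. m (Adam) can still go to p. Fixed point.
q never enters the attractor, so Adam can avoid the target forever.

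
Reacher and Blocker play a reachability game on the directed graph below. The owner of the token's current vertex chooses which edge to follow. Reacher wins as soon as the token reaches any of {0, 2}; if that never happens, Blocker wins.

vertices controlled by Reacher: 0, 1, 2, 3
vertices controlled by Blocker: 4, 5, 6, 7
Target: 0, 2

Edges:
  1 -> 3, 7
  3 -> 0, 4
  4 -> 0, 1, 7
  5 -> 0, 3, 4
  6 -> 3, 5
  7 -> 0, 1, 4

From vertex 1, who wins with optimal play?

Reacher

A0 = {0, 2}
A1: add {3} — 3 (Reacher) has 3→0.
A2: add {1} — 1 (Reacher) has 1→3.
A3 = A2; e.g. 4 (Blocker) can still go to 7. Fixed point.
1 ∈ A2, so Reacher can force the target.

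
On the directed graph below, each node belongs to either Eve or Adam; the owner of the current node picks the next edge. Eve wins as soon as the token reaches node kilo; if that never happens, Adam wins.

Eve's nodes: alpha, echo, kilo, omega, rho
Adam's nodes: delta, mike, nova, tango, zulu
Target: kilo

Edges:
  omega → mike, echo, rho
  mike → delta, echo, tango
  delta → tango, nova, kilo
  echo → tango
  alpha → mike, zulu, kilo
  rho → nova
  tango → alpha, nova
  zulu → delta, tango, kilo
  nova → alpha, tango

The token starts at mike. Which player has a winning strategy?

Adam

A0 = {kilo}
A1: add {alpha} — alpha (Eve) has alpha→kilo.
A2 = A1; e.g. omega (Eve) has no edge into A1. Fixed point.
mike never enters the attractor, so Adam can avoid the target forever.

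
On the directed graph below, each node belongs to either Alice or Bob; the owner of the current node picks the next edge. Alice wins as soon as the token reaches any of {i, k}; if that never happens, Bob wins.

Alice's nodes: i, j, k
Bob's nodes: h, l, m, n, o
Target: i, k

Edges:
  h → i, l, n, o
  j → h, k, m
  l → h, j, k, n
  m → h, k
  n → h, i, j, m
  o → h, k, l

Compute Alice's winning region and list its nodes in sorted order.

A0 = {i, k}
A1: add {j} — j (Alice) has j→k.
A2 = A1; e.g. h (Bob) can still go to l. Fixed point.
Alice's winning region = {i, j, k}.

i, j, k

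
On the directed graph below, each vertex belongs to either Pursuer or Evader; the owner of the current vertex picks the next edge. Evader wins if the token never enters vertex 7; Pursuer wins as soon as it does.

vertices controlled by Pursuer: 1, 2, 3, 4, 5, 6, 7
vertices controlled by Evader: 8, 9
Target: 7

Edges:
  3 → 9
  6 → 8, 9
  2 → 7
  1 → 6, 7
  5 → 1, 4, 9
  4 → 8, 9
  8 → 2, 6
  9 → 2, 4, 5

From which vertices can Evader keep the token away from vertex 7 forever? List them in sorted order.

A0 = {7}
A1: add {1, 2} — 1 (Pursuer) has 1→7; 2 (Pursuer) has 2→7.
A2: add {5} — 5 (Pursuer) has 5→1.
A3 = A2; e.g. 3 (Pursuer) has no edge into A2. Fixed point.
Pursuer's attractor = {1, 2, 5, 7}; Evader avoids the target exactly from the complement.

3, 4, 6, 8, 9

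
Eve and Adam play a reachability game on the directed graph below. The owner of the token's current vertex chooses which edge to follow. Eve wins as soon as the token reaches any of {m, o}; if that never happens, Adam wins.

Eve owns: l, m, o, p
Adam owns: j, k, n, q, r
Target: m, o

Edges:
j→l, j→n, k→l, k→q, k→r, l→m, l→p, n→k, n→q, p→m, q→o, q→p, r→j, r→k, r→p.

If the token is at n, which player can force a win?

Adam

A0 = {m, o}
A1: add {l, p} — l (Eve) has l→m; p (Eve) has p→m.
A2: add {q} — q (Adam): all of {o, p} already in.
A3 = A2; e.g. j (Adam) can still go to n. Fixed point.
n never enters the attractor, so Adam can avoid the target forever.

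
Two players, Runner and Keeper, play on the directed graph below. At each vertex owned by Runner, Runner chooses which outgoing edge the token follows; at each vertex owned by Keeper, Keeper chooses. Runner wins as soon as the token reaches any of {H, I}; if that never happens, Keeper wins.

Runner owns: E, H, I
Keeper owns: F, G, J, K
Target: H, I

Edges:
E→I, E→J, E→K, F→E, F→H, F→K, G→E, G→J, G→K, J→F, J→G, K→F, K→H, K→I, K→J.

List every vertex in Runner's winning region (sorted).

A0 = {H, I}
A1: add {E} — E (Runner) has E→I.
A2 = A1; e.g. F (Keeper) can still go to K. Fixed point.
Runner's winning region = {E, H, I}.

E, H, I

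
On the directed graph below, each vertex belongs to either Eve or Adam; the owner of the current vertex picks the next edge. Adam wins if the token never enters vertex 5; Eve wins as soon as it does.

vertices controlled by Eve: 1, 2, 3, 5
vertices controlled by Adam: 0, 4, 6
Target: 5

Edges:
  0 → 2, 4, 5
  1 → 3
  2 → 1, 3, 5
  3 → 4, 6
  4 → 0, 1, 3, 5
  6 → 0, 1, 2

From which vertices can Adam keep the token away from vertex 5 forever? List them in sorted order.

A0 = {5}
A1: add {2} — 2 (Eve) has 2→5.
A2 = A1; e.g. 0 (Adam) can still go to 4. Fixed point.
Eve's attractor = {2, 5}; Adam avoids the target exactly from the complement.

0, 1, 3, 4, 6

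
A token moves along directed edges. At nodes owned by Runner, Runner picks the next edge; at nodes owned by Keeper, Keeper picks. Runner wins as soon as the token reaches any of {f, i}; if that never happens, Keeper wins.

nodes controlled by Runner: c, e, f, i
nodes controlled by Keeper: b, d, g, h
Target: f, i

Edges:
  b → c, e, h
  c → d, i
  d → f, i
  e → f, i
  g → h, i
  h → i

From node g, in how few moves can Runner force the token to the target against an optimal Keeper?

A0 = {f, i}
A1: add {c, d, e, h} — c (Runner) has c→i; d (Keeper): all of {f, i} already in; e (Runner) has e→f; h (Keeper): all of {i} already in.
A2: add {b, g} — b (Keeper): all of {c, e, h} already in; g (Keeper): all of {h, i} already in.
A2 = all vertices. Fixed point.
g enters the attractor at level 2, so Runner can force the target in 2 moves from there.

2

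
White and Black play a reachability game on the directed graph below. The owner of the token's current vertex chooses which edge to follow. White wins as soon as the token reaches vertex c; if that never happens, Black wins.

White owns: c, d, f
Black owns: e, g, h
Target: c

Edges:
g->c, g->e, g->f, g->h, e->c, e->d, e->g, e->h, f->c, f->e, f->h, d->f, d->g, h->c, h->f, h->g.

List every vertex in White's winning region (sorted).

c, d, f

A0 = {c}
A1: add {f} — f (White) has f→c.
A2: add {d} — d (White) has d→f.
A3 = A2; e.g. e (Black) can still go to g. Fixed point.
White's winning region = {c, d, f}.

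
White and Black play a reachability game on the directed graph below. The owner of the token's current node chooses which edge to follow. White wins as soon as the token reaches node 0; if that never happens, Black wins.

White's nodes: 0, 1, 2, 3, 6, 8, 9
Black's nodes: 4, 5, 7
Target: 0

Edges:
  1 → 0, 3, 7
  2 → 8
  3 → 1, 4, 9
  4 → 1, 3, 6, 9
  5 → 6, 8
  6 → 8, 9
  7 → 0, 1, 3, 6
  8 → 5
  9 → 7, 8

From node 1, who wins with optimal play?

White

A0 = {0}
A1: add {1} — 1 (White) has 1→0.
1 ∈ A1, so White can force the target.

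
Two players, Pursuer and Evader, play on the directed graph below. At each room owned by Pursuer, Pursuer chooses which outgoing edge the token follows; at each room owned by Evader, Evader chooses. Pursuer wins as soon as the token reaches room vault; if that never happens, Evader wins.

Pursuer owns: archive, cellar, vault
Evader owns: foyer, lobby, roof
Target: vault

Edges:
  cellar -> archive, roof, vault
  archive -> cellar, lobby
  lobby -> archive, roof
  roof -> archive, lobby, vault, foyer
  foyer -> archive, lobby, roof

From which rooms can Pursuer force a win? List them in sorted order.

A0 = {vault}
A1: add {cellar} — cellar (Pursuer) has cellar→vault.
A2: add {archive} — archive (Pursuer) has archive→cellar.
A3 = A2; e.g. lobby (Evader) can still go to roof. Fixed point.
Pursuer's winning region = {archive, cellar, vault}.

archive, cellar, vault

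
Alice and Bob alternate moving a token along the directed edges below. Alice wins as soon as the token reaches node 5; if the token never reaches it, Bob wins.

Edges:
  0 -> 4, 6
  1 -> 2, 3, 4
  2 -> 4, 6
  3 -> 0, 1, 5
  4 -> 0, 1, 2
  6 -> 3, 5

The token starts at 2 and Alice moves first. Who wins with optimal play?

Track states (vertex, player-to-move).
A0 = {(5,Alice), (5,Bob)}
A1: add {(3,Alice), (6,Alice)}.
A2: add {(6,Bob)}.
A3: add {(0,Alice), (2,Alice)}.
(2,Alice) ∈ A3 ⇒ Alice forces the target.

Alice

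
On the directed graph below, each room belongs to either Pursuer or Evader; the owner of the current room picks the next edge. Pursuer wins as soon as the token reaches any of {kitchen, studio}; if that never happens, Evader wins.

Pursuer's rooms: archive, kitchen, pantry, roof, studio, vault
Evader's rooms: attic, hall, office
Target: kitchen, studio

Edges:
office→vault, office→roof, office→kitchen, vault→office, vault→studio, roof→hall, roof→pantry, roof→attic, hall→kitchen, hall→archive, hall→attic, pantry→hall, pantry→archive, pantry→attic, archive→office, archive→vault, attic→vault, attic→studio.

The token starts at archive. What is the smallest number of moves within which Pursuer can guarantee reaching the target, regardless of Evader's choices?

A0 = {kitchen, studio}
A1: add {vault} — vault (Pursuer) has vault→studio.
A2: add {archive, attic} — archive (Pursuer) has archive→vault; attic (Evader): all of {vault, studio} already in.
archive enters the attractor at level 2, so Pursuer can force the target in 2 moves from there.

2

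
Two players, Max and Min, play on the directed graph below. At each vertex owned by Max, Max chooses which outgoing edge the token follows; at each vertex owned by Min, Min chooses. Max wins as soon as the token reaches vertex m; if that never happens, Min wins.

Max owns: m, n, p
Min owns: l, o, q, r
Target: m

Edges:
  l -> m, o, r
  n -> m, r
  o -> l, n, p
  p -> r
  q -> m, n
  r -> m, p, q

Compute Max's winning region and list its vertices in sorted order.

A0 = {m}
A1: add {n} — n (Max) has n→m.
A2: add {q} — q (Min): all of {m, n} already in.
A3 = A2; e.g. l (Min) can still go to o. Fixed point.
Max's winning region = {m, n, q}.

m, n, q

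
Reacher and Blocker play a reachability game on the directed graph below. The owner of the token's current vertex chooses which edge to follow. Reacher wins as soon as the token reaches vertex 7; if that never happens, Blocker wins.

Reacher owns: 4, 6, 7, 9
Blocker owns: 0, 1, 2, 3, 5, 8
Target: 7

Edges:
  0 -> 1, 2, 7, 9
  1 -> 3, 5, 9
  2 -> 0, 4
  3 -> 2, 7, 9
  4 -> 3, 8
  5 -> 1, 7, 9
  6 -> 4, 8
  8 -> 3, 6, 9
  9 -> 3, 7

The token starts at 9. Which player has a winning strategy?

Reacher

A0 = {7}
A1: add {9} — 9 (Reacher) has 9→7.
A2 = A1; e.g. 0 (Blocker) can still go to 1. Fixed point.
9 ∈ A1, so Reacher can force the target.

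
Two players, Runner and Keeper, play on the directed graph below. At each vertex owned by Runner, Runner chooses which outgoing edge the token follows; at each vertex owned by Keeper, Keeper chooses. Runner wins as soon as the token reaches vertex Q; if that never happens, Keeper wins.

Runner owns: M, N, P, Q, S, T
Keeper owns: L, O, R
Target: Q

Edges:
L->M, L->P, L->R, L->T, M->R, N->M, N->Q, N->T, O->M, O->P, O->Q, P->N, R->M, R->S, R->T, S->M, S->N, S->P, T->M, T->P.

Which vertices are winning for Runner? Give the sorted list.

N, P, Q, S, T

A0 = {Q}
A1: add {N} — N (Runner) has N→Q.
A2: add {P, S} — P (Runner) has P→N; S (Runner) has S→N.
A3: add {T} — T (Runner) has T→P.
A4 = A3; e.g. L (Keeper) can still go to M. Fixed point.
Runner's winning region = {N, P, Q, S, T}.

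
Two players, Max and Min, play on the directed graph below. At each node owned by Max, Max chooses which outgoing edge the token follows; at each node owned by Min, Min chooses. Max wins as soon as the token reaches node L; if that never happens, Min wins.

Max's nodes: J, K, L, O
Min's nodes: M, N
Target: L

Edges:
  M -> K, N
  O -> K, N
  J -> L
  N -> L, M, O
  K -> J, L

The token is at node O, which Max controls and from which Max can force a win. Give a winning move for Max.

K

A0 = {L}
A1: add {J, K} — J (Max) has J→L; K (Max) has K→L.
A2: add {O} — O (Max) has O→K.
A3 = A2; e.g. M (Min) can still go to N. Fixed point.
From O, successor K is in the attractor (rank 1); the other successor N is not.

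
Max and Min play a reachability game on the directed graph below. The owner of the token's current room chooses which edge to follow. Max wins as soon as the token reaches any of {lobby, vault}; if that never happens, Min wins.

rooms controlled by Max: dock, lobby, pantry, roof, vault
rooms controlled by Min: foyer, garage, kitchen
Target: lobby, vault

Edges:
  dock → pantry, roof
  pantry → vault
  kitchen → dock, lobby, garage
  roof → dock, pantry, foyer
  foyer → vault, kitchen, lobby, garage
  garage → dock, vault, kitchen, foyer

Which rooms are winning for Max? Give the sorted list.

dock, lobby, pantry, roof, vault

A0 = {lobby, vault}
A1: add {pantry} — pantry (Max) has pantry→vault.
A2: add {dock, roof} — dock (Max) has dock→pantry; roof (Max) has roof→pantry.
A3 = A2; e.g. kitchen (Min) can still go to garage. Fixed point.
Max's winning region = {dock, lobby, pantry, roof, vault}.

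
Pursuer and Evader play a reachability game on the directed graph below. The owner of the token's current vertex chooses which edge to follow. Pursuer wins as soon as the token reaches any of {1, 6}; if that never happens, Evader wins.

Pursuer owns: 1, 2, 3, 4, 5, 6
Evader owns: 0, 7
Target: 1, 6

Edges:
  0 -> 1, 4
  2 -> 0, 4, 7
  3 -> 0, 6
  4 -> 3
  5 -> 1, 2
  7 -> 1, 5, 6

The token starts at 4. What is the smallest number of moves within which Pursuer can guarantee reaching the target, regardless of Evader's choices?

A0 = {1, 6}
A1: add {3, 5} — 3 (Pursuer) has 3→6; 5 (Pursuer) has 5→1.
A2: add {4, 7} — 4 (Pursuer) has 4→3; 7 (Evader): all of {1, 5, 6} already in.
4 enters the attractor at level 2, so Pursuer can force the target in 2 moves from there.

2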